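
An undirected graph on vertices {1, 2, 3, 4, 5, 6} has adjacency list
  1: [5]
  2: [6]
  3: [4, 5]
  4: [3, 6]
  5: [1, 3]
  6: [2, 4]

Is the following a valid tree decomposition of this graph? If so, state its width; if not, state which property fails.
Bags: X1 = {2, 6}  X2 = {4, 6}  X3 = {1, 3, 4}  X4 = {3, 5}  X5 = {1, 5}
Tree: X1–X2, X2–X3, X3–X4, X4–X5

A tree decomposition must satisfy three properties: every vertex lies in some bag; for every edge, both endpoints lie together in some bag; and for every vertex, the bags containing it form a connected subtree. Here bags containing vertex 1 are not connected in the tree, so the decomposition is invalid.

No — bags containing vertex 1 are not connected in the tree.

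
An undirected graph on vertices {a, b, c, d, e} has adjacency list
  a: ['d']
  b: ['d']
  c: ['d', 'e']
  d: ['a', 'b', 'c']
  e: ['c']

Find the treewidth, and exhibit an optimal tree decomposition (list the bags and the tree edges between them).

Each bag holds 2 vertices, so the decomposition has width 1, which upper-bounds the treewidth. Any graph with an edge has treewidth ≥ 1, and G has the edge d–c. Therefore the treewidth is 1.

Treewidth 1.
One optimal decomposition is:
Bags: B1 = {c, d}  B2 = {b, d}  B3 = {c, e}  B4 = {a, d}
Tree: B1–B2, B1–B3, B2–B4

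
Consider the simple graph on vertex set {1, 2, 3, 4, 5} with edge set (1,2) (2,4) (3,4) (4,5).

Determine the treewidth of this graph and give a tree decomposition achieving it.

Every bag has size at most 2, so the width is 2 − 1 = 1 and tw(G) ≤ 1. Since G has at least one edge (e.g. 5–4), it is not an edgeless graph, so tw(G) ≥ 1. Hence tw(G) = 1 exactly.

Treewidth 1.
One optimal decomposition is:
Bags: B1 = {4, 5}  B2 = {2, 4}  B3 = {3, 4}  B4 = {1, 2}
Tree: B1–B2, B1–B3, B2–B4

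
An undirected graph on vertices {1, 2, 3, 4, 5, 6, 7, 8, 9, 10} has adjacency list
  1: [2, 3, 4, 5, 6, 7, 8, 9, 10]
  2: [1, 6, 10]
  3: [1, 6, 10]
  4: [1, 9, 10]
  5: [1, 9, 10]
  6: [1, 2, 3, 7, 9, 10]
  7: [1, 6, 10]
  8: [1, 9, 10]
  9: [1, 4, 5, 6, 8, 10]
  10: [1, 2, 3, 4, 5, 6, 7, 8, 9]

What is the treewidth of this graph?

A width-3 tree decomposition is:
Bags: B1 = {1, 6, 9, 10}  B2 = {1, 3, 6, 10}  B3 = {1, 2, 6, 10}  B4 = {1, 8, 9, 10}  B5 = {1, 4, 9, 10}  B6 = {1, 5, 9, 10}  B7 = {1, 6, 7, 10}
Tree: B1–B2, B1–B3, B1–B4, B1–B5, B1–B6, B1–B7
Every bag has size at most 4, so the width is 4 − 1 = 3 and tw(G) ≤ 3. For the lower bound, the 4 vertices {1, 8, 9, 10} are pairwise adjacent, and any tree decomposition puts a clique entirely inside one bag — forcing width ≥ 3. Combining the bounds, tw(G) = 3.

3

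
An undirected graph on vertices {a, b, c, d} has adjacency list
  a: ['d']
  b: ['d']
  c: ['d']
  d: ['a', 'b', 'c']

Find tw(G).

1

A width-1 tree decomposition is:
Bags: B1 = {a, d}  B2 = {c, d}  B3 = {b, d}
Tree: B1–B2, B2–B3
Every bag has size at most 2, so the width is 2 − 1 = 1 and tw(G) ≤ 1. Any graph with an edge has treewidth ≥ 1, and G has the edge a–d. The upper and lower bounds meet at 1, so that is the treewidth.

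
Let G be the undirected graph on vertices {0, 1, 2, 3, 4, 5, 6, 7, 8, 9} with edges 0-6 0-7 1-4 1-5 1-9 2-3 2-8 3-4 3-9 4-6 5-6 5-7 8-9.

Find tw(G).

A width-2 tree decomposition is:
Bags: B1 = {2, 3, 8}  B2 = {3, 8, 9}  B3 = {3, 4, 9}  B4 = {1, 4, 9}  B5 = {1, 4, 6}  B6 = {1, 5, 6}  B7 = {0, 5, 6}  B8 = {0, 5, 7}
Tree: B1–B2, B2–B3, B3–B4, B4–B5, B5–B6, B6–B7, B7–B8
Each bag holds 3 vertices, so the decomposition has width 2, which upper-bounds the treewidth. Since 2–8–9–3–2 is a cycle in G, G is not acyclic. Forests are exactly the graphs of treewidth ≤ 1, so tw(G) ≥ 2. Combining the bounds, tw(G) = 2.

2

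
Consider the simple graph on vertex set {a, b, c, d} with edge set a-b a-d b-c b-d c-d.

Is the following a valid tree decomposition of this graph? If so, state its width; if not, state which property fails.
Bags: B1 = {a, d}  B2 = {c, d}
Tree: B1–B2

No — vertex b appears in no bag.

A tree decomposition must satisfy three properties: every vertex lies in some bag; for every edge, both endpoints lie together in some bag; and for every vertex, the bags containing it form a connected subtree. Here vertex b appears in no bag, so the decomposition is invalid.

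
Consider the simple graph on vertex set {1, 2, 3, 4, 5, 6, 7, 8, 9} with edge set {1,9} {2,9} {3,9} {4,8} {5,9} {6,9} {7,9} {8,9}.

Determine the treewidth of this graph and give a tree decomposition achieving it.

Every bag has size at most 2, so the width is 2 − 1 = 1 and tw(G) ≤ 1. Since G has at least one edge (e.g. 9–5), it is not an edgeless graph, so tw(G) ≥ 1. Therefore the treewidth is 1.

Treewidth 1.
Bags: B1 = {5, 9}  B2 = {7, 9}  B3 = {8, 9}  B4 = {6, 9}  B5 = {4, 8}  B6 = {3, 9}  B7 = {1, 9}  B8 = {2, 9}
Tree: B1–B2, B1–B3, B2–B4, B3–B5, B1–B6, B1–B7, B7–B8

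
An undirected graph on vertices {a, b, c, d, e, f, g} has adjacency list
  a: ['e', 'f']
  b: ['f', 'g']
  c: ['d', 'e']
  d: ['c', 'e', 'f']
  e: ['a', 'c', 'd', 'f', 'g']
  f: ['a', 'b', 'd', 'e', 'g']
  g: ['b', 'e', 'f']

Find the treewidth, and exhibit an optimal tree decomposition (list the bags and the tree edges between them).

Treewidth 2.
Bags: B1 = {d, e, f}  B2 = {c, d, e}  B3 = {e, f, g}  B4 = {b, f, g}  B5 = {a, e, f}
Tree: B1–B2, B1–B3, B3–B4, B1–B5

The largest bag has 3 vertices, giving width 2; this decomposition certifies tw(G) ≤ 2. On the other hand G contains the 3-clique {c, d, e}. A clique must lie in a single bag of any decomposition, so no decomposition can have width below 2. Therefore the treewidth is 2.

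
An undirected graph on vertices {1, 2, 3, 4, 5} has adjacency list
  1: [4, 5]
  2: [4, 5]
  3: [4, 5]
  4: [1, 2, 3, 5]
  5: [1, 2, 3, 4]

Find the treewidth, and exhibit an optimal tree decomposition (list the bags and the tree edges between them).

Treewidth 2.
One optimal decomposition is:
Bags: B1 = {1, 4, 5}  B2 = {3, 4, 5}  B3 = {2, 4, 5}
Tree: B1–B2, B1–B3

Each bag holds 3 vertices, so the decomposition has width 2, which upper-bounds the treewidth. Conversely, {1, 4, 5} is a clique of size 3, and the vertices of any clique must share a bag in every tree decomposition; so some bag has ≥ 3 vertices and tw(G) ≥ 2. Combining the bounds, tw(G) = 2.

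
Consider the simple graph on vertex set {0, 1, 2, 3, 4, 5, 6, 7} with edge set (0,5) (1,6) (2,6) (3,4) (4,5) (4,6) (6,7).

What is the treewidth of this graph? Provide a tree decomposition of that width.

Each bag holds 2 vertices, so the decomposition has width 1, which upper-bounds the treewidth. G has an edge, so its treewidth is at least 1. Combining the bounds, tw(G) = 1.

Treewidth 1.
One optimal decomposition is:
Bags: B1 = {4, 6}  B2 = {4, 5}  B3 = {0, 5}  B4 = {1, 6}  B5 = {2, 6}  B6 = {6, 7}  B7 = {3, 4}
Tree: B1–B2, B2–B3, B1–B4, B4–B5, B1–B6, B2–B7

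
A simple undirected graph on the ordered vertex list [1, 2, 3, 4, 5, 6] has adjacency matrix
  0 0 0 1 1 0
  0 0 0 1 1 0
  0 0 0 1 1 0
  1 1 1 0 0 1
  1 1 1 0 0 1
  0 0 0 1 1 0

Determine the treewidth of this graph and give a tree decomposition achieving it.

Treewidth 2.
One such decomposition:
Bags: B1 = {2, 4, 5}  B2 = {1, 4, 5}  B3 = {3, 4, 5}  B4 = {4, 5, 6}
Tree: B1–B2, B2–B3, B3–B4

Each bag holds 3 vertices, so the decomposition has width 2, which upper-bounds the treewidth. For the lower bound, G contains the cycle 5–2–4–1–5, so G is not a forest; only forests have treewidth ≤ 1, hence tw(G) ≥ 2. Therefore the treewidth is 2.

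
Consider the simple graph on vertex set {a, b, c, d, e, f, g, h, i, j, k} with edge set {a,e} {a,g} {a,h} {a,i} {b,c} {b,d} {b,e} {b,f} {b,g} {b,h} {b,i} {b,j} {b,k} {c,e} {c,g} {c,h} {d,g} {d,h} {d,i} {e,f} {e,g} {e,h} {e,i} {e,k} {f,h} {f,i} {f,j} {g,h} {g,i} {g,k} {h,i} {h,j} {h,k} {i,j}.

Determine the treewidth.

A width-4 tree decomposition is:
Bags: B1 = {b, e, g, h, i}  B2 = {b, e, f, h, i}  B3 = {a, e, g, h, i}  B4 = {b, c, e, g, h}  B5 = {b, e, g, h, k}  B6 = {b, d, g, h, i}  B7 = {b, f, h, i, j}
Tree: B1–B2, B1–B3, B1–B4, B4–B5, B1–B6, B2–B7
The largest bag has 5 vertices, giving width 4; this decomposition certifies tw(G) ≤ 4. For the lower bound, the 5 vertices {a, e, g, h, i} are pairwise adjacent, and any tree decomposition puts a clique entirely inside one bag — forcing width ≥ 4. The upper and lower bounds meet at 4, so that is the treewidth.

4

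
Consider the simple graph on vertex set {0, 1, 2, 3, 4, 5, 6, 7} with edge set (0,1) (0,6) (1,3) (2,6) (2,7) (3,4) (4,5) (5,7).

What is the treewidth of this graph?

A width-2 tree decomposition is:
Bags: B1 = {0, 1, 6}  B2 = {1, 2, 6}  B3 = {1, 2, 7}  B4 = {1, 5, 7}  B5 = {1, 4, 5}  B6 = {1, 3, 4}
Tree: B1–B2, B2–B3, B3–B4, B4–B5, B5–B6
Each bag holds 3 vertices, so the decomposition has width 2, which upper-bounds the treewidth. Since 1–0–6–2–7–5–4–3–1 is a cycle in G, G is not acyclic. Forests are exactly the graphs of treewidth ≤ 1, so tw(G) ≥ 2. Combining the bounds, tw(G) = 2.

2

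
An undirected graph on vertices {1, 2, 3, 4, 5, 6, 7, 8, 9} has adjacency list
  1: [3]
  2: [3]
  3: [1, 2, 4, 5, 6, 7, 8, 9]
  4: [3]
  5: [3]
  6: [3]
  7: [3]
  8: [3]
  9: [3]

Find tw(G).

A width-1 tree decomposition is:
Bags: B1 = {3, 8}  B2 = {3, 6}  B3 = {3, 5}  B4 = {3, 9}  B5 = {1, 3}  B6 = {3, 7}  B7 = {3, 4}  B8 = {2, 3}
Tree: B1–B2, B2–B3, B1–B4, B3–B5, B2–B6, B4–B7, B7–B8
The largest bag has 2 vertices, giving width 1; this decomposition certifies tw(G) ≤ 1. Any graph with an edge has treewidth ≥ 1, and G has the edge 3–8. Combining the bounds, tw(G) = 1.

1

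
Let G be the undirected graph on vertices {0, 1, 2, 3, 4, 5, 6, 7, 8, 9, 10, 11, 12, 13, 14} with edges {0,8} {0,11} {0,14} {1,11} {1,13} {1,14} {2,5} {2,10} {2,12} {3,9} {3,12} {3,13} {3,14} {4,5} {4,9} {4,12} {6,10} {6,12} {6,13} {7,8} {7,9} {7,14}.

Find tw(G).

3

A width-3 tree decomposition is:
Bags: B1 = {2, 4, 5, 10}  B2 = {2, 4, 10, 12}  B3 = {4, 6, 10, 12}  B4 = {4, 6, 9, 12}  B5 = {3, 6, 9, 12}  B6 = {3, 6, 9, 13}  B7 = {3, 7, 9, 13}  B8 = {3, 7, 13, 14}  B9 = {1, 7, 13, 14}  B10 = {1, 7, 8, 14}  B11 = {0, 1, 8, 14}  B12 = {0, 1, 8, 11}
Tree: B1–B2, B2–B3, B3–B4, B4–B5, B5–B6, B6–B7, B7–B8, B8–B9, B9–B10, B10–B11, B11–B12
Each bag holds 4 vertices, so the decomposition has width 3, which upper-bounds the treewidth. For the lower bound: the 4 vertex sets {2,5,10}, {4}, {12}, {3,6,9,13} are disjoint, each induces a connected subgraph, and every pair is joined by at least one edge of G. Contracting each set to a single vertex therefore yields K_{4} as a minor, and since treewidth is minor-monotone, tw(G) ≥ tw(K_{4}) = 3. Therefore the treewidth is 3.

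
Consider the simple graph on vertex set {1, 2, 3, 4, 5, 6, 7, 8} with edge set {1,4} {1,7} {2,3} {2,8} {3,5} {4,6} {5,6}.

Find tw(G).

A width-1 tree decomposition is:
Bags: B1 = {2, 8}  B2 = {2, 3}  B3 = {3, 5}  B4 = {5, 6}  B5 = {4, 6}  B6 = {1, 4}  B7 = {1, 7}
Tree: B1–B2, B2–B3, B3–B4, B4–B5, B5–B6, B6–B7
Every bag has size at most 2, so the width is 2 − 1 = 1 and tw(G) ≤ 1. G has an edge, so its treewidth is at least 1. The upper and lower bounds meet at 1, so that is the treewidth.

1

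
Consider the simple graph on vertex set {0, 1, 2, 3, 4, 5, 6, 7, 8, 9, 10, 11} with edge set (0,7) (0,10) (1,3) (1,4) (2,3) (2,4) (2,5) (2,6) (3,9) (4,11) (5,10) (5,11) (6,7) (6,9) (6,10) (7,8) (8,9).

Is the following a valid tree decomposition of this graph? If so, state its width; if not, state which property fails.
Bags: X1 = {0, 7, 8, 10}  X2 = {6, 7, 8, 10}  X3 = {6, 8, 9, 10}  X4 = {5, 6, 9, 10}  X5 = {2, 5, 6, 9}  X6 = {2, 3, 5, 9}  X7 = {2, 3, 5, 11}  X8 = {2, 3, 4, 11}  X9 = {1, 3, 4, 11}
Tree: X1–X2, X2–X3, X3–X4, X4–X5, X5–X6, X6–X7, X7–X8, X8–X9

Yes; width 3.

Vertex coverage: the bags together contain {0, 1, 2, 3, 4, 5, 6, 7, 8, 9, 10, 11}, the full vertex set. Edge coverage: each edge of G has both endpoints in at least one bag. Running intersection: for every vertex, the bags containing it form a connected subtree. All three properties hold, so this is a valid tree decomposition of width max|bag| − 1 = 3, and hence tw(G) ≤ 3.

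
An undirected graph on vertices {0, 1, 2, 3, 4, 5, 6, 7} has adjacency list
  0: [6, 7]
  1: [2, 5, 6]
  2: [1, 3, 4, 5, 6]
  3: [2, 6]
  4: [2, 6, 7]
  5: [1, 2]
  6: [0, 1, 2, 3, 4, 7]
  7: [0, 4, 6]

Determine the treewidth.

A width-2 tree decomposition is:
Bags: B1 = {4, 6, 7}  B2 = {2, 4, 6}  B3 = {1, 2, 6}  B4 = {0, 6, 7}  B5 = {2, 3, 6}  B6 = {1, 2, 5}
Tree: B1–B2, B2–B3, B1–B4, B2–B5, B3–B6
Each bag holds 3 vertices, so the decomposition has width 2, which upper-bounds the treewidth. For the lower bound, the 3 vertices {1, 2, 5} are pairwise adjacent, and any tree decomposition puts a clique entirely inside one bag — forcing width ≥ 2. Hence tw(G) = 2 exactly.

2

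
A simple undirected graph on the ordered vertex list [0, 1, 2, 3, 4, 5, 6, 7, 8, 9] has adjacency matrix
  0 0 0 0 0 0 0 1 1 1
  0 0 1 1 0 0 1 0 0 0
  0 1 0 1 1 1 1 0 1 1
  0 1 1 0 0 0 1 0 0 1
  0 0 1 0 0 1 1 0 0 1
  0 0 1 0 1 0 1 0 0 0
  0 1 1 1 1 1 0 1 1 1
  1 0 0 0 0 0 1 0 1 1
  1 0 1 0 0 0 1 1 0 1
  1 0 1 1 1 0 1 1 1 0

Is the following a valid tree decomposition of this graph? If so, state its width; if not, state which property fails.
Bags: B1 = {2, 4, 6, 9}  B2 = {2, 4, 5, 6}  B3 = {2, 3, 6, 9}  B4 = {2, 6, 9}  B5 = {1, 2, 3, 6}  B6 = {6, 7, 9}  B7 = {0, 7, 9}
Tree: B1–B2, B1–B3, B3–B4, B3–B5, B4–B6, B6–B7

No — vertex 8 appears in no bag.

A tree decomposition must satisfy three properties: every vertex lies in some bag; for every edge, both endpoints lie together in some bag; and for every vertex, the bags containing it form a connected subtree. Here vertex 8 appears in no bag, so the decomposition is invalid.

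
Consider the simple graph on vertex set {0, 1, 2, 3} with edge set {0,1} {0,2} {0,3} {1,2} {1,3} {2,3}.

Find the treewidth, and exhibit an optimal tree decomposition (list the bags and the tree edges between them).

With just one bag of size 4, the width is 4 − 1 = 3, so tw(G) ≤ 3. On the other hand G contains the 4-clique {0, 1, 2, 3}. A clique must lie in a single bag of any decomposition, so no decomposition can have width below 3. Therefore the treewidth is 3.

Treewidth 3.
One optimal decomposition is:
Bags: B1 = {0, 1, 2, 3}
Tree: (single bag)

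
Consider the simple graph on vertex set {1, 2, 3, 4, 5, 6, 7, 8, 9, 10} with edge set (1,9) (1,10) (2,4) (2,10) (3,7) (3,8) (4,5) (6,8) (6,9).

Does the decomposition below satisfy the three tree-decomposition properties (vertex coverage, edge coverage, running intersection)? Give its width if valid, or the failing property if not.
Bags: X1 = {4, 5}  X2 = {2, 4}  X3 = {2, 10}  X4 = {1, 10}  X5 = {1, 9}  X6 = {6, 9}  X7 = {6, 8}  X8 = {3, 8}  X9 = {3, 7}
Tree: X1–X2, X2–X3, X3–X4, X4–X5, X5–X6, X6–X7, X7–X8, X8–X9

Yes; width 1.

Every vertex of G appears in some bag (union = {1, 2, 3, 4, 5, 6, 7, 8, 9, 10}); every edge is covered by a bag; and for each vertex v the set of bags containing v is connected in the bag tree. The decomposition is therefore valid. The largest bag has 2 vertices, so the width is 1.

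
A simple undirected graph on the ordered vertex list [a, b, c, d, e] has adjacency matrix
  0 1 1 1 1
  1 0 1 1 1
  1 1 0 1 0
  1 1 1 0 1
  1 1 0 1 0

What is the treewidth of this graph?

A width-3 tree decomposition is:
Bags: B1 = {a, b, c, d}  B2 = {a, b, d, e}
Tree: B1–B2
Each bag holds 4 vertices, so the decomposition has width 3, which upper-bounds the treewidth. For the lower bound, the 4 vertices {a, b, d, e} are pairwise adjacent, and any tree decomposition puts a clique entirely inside one bag — forcing width ≥ 3. The upper and lower bounds meet at 3, so that is the treewidth.

3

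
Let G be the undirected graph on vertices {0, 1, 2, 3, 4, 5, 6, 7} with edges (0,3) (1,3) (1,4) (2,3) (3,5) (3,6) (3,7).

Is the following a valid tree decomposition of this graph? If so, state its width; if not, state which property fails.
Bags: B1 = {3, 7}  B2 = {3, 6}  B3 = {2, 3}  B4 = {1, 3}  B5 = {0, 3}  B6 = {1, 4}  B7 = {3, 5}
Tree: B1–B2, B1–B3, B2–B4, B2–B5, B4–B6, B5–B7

Checking the three conditions: (i) the bags cover all of {0, 1, 2, 3, 4, 5, 6, 7}; (ii) for each edge, some bag contains both endpoints; (iii) the bags containing any fixed vertex form a subtree. All hold, so the decomposition is valid with width 2 − 1 = 1.

Yes; width 1.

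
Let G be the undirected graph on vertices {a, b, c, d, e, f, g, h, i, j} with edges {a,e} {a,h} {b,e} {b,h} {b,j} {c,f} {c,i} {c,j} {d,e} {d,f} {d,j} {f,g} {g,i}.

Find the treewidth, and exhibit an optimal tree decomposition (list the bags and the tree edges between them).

Each bag holds 3 vertices, so the decomposition has width 2, which upper-bounds the treewidth. For the lower bound, G contains the cycle h–a–e–b–h, so G is not a forest; only forests have treewidth ≤ 1, hence tw(G) ≥ 2. Combining the bounds, tw(G) = 2.

Treewidth 2.
Bags: B1 = {a, b, h}  B2 = {a, b, e}  B3 = {b, e, j}  B4 = {d, e, j}  B5 = {c, d, j}  B6 = {c, d, f}  B7 = {c, f, i}  B8 = {f, g, i}
Tree: B1–B2, B2–B3, B3–B4, B4–B5, B5–B6, B6–B7, B7–B8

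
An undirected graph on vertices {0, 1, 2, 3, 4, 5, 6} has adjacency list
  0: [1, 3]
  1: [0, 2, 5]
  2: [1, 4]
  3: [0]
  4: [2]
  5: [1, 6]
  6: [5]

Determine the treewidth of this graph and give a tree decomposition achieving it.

Each bag holds 2 vertices, so the decomposition has width 1, which upper-bounds the treewidth. G has an edge, so its treewidth is at least 1. Combining the bounds, tw(G) = 1.

Treewidth 1.
One such decomposition:
Bags: B1 = {1, 2}  B2 = {0, 1}  B3 = {0, 3}  B4 = {1, 5}  B5 = {5, 6}  B6 = {2, 4}
Tree: B1–B2, B2–B3, B2–B4, B4–B5, B1–B6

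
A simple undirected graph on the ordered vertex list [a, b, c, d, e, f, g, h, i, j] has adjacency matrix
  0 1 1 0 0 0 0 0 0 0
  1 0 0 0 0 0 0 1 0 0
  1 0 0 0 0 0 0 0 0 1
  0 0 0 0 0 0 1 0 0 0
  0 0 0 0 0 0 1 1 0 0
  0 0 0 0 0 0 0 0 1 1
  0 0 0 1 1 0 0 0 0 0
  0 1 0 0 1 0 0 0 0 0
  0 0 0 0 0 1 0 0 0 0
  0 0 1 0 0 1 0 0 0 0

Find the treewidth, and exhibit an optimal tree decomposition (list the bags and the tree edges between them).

Treewidth 1.
Bags: B1 = {d, g}  B2 = {e, g}  B3 = {e, h}  B4 = {b, h}  B5 = {a, b}  B6 = {a, c}  B7 = {c, j}  B8 = {f, j}  B9 = {f, i}
Tree: B1–B2, B2–B3, B3–B4, B4–B5, B5–B6, B6–B7, B7–B8, B8–B9

Every bag has size at most 2, so the width is 2 − 1 = 1 and tw(G) ≤ 1. Since G has at least one edge (e.g. d–g), it is not an edgeless graph, so tw(G) ≥ 1. Hence tw(G) = 1 exactly.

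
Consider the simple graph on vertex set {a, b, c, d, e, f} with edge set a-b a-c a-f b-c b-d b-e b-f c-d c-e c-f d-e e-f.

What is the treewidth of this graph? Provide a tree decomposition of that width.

Each bag holds 4 vertices, so the decomposition has width 3, which upper-bounds the treewidth. Conversely, {b, c, d, e} is a clique of size 4, and the vertices of any clique must share a bag in every tree decomposition; so some bag has ≥ 4 vertices and tw(G) ≥ 3. Therefore the treewidth is 3.

Treewidth 3.
One optimal decomposition is:
Bags: B1 = {b, c, e, f}  B2 = {b, c, d, e}  B3 = {a, b, c, f}
Tree: B1–B2, B1–B3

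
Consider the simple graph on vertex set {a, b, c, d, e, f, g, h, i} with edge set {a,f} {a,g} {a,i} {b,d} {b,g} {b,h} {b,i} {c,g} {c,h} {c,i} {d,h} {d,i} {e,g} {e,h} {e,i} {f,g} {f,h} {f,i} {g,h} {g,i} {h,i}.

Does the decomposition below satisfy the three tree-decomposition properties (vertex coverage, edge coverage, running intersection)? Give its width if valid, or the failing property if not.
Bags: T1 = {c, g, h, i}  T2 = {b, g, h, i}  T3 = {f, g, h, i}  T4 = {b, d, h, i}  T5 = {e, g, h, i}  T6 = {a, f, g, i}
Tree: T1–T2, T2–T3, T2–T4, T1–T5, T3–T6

Every vertex of G appears in some bag (union = {a, b, c, d, e, f, g, h, i}); every edge is covered by a bag; and for each vertex v the set of bags containing v is connected in the bag tree. The decomposition is therefore valid. The largest bag has 4 vertices, so the width is 3.

Yes; width 3.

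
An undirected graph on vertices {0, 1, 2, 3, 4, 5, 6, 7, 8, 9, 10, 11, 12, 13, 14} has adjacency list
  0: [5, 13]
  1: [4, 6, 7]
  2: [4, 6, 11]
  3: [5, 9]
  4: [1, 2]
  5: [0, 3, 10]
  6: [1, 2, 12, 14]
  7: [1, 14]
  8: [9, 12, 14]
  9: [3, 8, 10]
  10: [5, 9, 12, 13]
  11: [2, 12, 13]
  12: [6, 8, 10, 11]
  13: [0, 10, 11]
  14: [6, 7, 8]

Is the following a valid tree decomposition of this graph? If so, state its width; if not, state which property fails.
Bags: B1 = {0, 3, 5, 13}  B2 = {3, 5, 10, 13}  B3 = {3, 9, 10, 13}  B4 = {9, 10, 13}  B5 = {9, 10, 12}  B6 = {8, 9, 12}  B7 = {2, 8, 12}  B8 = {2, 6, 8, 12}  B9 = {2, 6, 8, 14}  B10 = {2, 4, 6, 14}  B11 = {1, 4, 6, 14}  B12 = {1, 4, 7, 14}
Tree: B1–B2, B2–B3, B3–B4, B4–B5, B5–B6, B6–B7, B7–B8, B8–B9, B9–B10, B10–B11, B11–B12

No — vertex 11 appears in no bag.

A tree decomposition must satisfy three properties: every vertex lies in some bag; for every edge, both endpoints lie together in some bag; and for every vertex, the bags containing it form a connected subtree. Here vertex 11 appears in no bag, so the decomposition is invalid.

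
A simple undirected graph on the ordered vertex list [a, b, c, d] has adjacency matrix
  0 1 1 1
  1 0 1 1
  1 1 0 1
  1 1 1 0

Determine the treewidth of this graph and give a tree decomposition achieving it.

Treewidth 3.
One optimal decomposition is:
Bags: B1 = {a, b, c, d}
Tree: (single bag)

With just one bag of size 4, the width is 4 − 1 = 3, so tw(G) ≤ 3. Conversely, {a, b, c, d} is a clique of size 4, and the vertices of any clique must share a bag in every tree decomposition; so some bag has ≥ 4 vertices and tw(G) ≥ 3. Combining the bounds, tw(G) = 3.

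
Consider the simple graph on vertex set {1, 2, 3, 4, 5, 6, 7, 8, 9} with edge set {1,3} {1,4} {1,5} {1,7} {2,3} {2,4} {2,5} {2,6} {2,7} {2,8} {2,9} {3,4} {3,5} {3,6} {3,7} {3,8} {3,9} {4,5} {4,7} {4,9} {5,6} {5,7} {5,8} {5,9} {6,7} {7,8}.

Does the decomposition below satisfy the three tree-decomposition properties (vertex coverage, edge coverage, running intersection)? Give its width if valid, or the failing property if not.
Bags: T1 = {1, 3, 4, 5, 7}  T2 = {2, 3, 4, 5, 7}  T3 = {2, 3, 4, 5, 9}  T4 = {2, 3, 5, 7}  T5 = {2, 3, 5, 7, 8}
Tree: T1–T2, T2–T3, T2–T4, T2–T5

A tree decomposition must satisfy three properties: every vertex lies in some bag; for every edge, both endpoints lie together in some bag; and for every vertex, the bags containing it form a connected subtree. Here vertex 6 appears in no bag, so the decomposition is invalid.

No — vertex 6 appears in no bag.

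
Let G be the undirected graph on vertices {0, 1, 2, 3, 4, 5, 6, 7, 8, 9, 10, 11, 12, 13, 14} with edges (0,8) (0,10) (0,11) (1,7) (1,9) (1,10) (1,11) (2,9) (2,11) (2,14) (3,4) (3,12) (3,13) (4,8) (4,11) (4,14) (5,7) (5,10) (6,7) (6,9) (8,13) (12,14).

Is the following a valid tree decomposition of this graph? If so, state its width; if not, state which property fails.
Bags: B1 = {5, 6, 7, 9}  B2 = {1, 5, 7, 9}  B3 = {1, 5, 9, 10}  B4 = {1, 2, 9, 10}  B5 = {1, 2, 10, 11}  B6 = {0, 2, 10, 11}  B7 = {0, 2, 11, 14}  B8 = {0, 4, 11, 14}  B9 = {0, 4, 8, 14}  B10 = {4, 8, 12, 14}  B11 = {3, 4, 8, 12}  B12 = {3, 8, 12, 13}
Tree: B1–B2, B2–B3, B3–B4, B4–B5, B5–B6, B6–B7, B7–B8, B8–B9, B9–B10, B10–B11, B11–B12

Yes; width 3.

Vertex coverage: the bags together contain {0, 1, 2, 3, 4, 5, 6, 7, 8, 9, 10, 11, 12, 13, 14}, the full vertex set. Edge coverage: each edge of G has both endpoints in at least one bag. Running intersection: for every vertex, the bags containing it form a connected subtree. All three properties hold, so this is a valid tree decomposition of width max|bag| − 1 = 3, and hence tw(G) ≤ 3.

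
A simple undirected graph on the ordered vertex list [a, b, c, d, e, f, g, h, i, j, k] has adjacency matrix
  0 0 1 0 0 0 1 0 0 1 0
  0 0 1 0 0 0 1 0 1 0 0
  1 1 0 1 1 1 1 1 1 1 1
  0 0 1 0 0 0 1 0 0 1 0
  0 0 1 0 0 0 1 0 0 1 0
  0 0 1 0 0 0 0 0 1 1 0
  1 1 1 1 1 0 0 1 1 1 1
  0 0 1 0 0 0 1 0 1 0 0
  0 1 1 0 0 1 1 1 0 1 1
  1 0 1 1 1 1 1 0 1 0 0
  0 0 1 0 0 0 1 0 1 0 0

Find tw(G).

3

A width-3 tree decomposition is:
Bags: B1 = {a, c, g, j}  B2 = {c, e, g, j}  B3 = {c, g, i, j}  B4 = {c, f, i, j}  B5 = {b, c, g, i}  B6 = {c, d, g, j}  B7 = {c, g, h, i}  B8 = {c, g, i, k}
Tree: B1–B2, B1–B3, B3–B4, B3–B5, B2–B6, B3–B7, B5–B8
Every bag has size at most 4, so the width is 4 − 1 = 3 and tw(G) ≤ 3. On the other hand G contains the 4-clique {c, d, g, j}. A clique must lie in a single bag of any decomposition, so no decomposition can have width below 3. Combining the bounds, tw(G) = 3.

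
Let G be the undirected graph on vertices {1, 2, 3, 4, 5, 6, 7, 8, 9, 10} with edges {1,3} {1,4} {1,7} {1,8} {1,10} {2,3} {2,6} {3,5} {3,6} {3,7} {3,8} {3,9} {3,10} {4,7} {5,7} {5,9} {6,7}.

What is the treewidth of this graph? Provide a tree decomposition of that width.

Each bag holds 3 vertices, so the decomposition has width 2, which upper-bounds the treewidth. Conversely, {1, 3, 8} is a clique of size 3, and the vertices of any clique must share a bag in every tree decomposition; so some bag has ≥ 3 vertices and tw(G) ≥ 2. Therefore the treewidth is 2.

Treewidth 2.
One optimal decomposition is:
Bags: B1 = {1, 3, 7}  B2 = {1, 4, 7}  B3 = {3, 5, 7}  B4 = {3, 6, 7}  B5 = {1, 3, 8}  B6 = {3, 5, 9}  B7 = {1, 3, 10}  B8 = {2, 3, 6}
Tree: B1–B2, B1–B3, B1–B4, B1–B5, B3–B6, B1–B7, B4–B8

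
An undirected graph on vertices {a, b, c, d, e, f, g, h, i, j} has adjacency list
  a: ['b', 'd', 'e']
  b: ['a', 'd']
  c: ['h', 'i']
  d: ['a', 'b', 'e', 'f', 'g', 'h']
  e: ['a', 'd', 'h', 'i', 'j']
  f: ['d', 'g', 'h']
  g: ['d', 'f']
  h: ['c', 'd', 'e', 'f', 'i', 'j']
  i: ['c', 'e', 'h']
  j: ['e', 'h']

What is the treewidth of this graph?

2

A width-2 tree decomposition is:
Bags: B1 = {a, d, e}  B2 = {d, e, h}  B3 = {e, h, i}  B4 = {a, b, d}  B5 = {d, f, h}  B6 = {c, h, i}  B7 = {e, h, j}  B8 = {d, f, g}
Tree: B1–B2, B2–B3, B1–B4, B2–B5, B3–B6, B3–B7, B5–B8
The largest bag has 3 vertices, giving width 2; this decomposition certifies tw(G) ≤ 2. For the lower bound, the 3 vertices {a, d, e} are pairwise adjacent, and any tree decomposition puts a clique entirely inside one bag — forcing width ≥ 2. Therefore the treewidth is 2.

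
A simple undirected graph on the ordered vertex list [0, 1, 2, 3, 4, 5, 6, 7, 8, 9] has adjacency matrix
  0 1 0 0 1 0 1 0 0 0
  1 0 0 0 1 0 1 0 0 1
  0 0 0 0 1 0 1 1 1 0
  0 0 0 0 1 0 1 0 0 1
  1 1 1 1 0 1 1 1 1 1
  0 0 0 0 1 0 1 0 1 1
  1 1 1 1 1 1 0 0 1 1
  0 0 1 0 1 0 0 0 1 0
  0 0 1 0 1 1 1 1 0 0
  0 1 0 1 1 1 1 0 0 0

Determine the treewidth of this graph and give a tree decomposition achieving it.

Each bag holds 4 vertices, so the decomposition has width 3, which upper-bounds the treewidth. Conversely, {0, 1, 4, 6} is a clique of size 4, and the vertices of any clique must share a bag in every tree decomposition; so some bag has ≥ 4 vertices and tw(G) ≥ 3. Hence tw(G) = 3 exactly.

Treewidth 3.
One optimal decomposition is:
Bags: B1 = {4, 5, 6, 9}  B2 = {4, 5, 6, 8}  B3 = {3, 4, 6, 9}  B4 = {2, 4, 6, 8}  B5 = {1, 4, 6, 9}  B6 = {0, 1, 4, 6}  B7 = {2, 4, 7, 8}
Tree: B1–B2, B1–B3, B2–B4, B1–B5, B5–B6, B4–B7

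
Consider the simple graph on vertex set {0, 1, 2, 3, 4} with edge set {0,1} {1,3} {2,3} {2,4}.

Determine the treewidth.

1

A width-1 tree decomposition is:
Bags: B1 = {0, 1}  B2 = {1, 3}  B3 = {2, 3}  B4 = {2, 4}
Tree: B1–B2, B2–B3, B3–B4
The largest bag has 2 vertices, giving width 1; this decomposition certifies tw(G) ≤ 1. Any graph with an edge has treewidth ≥ 1, and G has the edge 0–1. Hence tw(G) = 1 exactly.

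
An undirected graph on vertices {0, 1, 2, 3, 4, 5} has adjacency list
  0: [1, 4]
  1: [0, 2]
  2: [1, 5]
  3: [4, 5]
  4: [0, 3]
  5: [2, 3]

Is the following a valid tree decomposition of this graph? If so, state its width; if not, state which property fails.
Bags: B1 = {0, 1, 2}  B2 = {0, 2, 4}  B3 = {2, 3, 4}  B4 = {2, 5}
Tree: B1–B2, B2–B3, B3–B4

A tree decomposition must satisfy three properties: every vertex lies in some bag; for every edge, both endpoints lie together in some bag; and for every vertex, the bags containing it form a connected subtree. Here edge (3,5) lies in no bag, so the decomposition is invalid.

No — edge (3,5) lies in no bag.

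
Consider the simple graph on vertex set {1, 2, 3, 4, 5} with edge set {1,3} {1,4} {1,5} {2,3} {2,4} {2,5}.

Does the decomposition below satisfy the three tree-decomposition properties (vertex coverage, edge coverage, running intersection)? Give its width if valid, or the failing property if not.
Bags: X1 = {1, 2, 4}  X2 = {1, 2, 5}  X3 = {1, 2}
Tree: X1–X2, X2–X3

No — vertex 3 appears in no bag.

A tree decomposition must satisfy three properties: every vertex lies in some bag; for every edge, both endpoints lie together in some bag; and for every vertex, the bags containing it form a connected subtree. Here vertex 3 appears in no bag, so the decomposition is invalid.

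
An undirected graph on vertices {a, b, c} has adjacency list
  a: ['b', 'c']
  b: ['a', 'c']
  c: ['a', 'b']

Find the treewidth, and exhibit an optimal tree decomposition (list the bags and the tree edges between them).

Treewidth 2.
One such decomposition:
Bags: B1 = {a, b, c}
Tree: (single bag)

A single bag containing all 3 vertices is trivially a valid decomposition of width 2. For the lower bound, the 3 vertices {a, b, c} are pairwise adjacent, and any tree decomposition puts a clique entirely inside one bag — forcing width ≥ 2. Combining the bounds, tw(G) = 2.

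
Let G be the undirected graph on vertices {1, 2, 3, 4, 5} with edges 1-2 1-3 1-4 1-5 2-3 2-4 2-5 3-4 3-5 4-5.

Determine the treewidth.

A width-4 tree decomposition is:
Bags: B1 = {1, 2, 3, 4, 5}
Tree: (single bag)
A single bag containing all 5 vertices is trivially a valid decomposition of width 4. On the other hand G contains the 5-clique {1, 2, 3, 4, 5}. A clique must lie in a single bag of any decomposition, so no decomposition can have width below 4. Hence tw(G) = 4 exactly.

4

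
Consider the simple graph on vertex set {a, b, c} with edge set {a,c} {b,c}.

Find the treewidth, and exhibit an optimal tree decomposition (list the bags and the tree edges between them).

Each bag holds 2 vertices, so the decomposition has width 1, which upper-bounds the treewidth. Any graph with an edge has treewidth ≥ 1, and G has the edge c–b. Therefore the treewidth is 1.

Treewidth 1.
Bags: B1 = {b, c}  B2 = {a, c}
Tree: B1–B2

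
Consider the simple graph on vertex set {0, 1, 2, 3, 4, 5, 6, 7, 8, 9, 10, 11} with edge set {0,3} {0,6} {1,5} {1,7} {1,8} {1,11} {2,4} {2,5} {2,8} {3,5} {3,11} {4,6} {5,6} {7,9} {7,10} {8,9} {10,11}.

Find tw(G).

A width-3 tree decomposition is:
Bags: B1 = {7, 8, 9, 10}  B2 = {1, 7, 8, 10}  B3 = {1, 8, 10, 11}  B4 = {1, 2, 8, 11}  B5 = {1, 2, 5, 11}  B6 = {2, 3, 5, 11}  B7 = {2, 3, 4, 5}  B8 = {3, 4, 5, 6}  B9 = {0, 3, 4, 6}
Tree: B1–B2, B2–B3, B3–B4, B4–B5, B5–B6, B6–B7, B7–B8, B8–B9
Every bag has size at most 4, so the width is 4 − 1 = 3 and tw(G) ≤ 3. For the lower bound: the 4 vertex sets {7,9,10}, {8}, {1}, {2,3,5,11} are disjoint, each induces a connected subgraph, and every pair is joined by at least one edge of G. Contracting each set to a single vertex therefore yields K_{4} as a minor, and since treewidth is minor-monotone, tw(G) ≥ tw(K_{4}) = 3. Hence tw(G) = 3 exactly.

3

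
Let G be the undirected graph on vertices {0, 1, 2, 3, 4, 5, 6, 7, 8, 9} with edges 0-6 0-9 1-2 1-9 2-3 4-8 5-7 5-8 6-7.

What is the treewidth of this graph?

A width-1 tree decomposition is:
Bags: B1 = {4, 8}  B2 = {5, 8}  B3 = {5, 7}  B4 = {6, 7}  B5 = {0, 6}  B6 = {0, 9}  B7 = {1, 9}  B8 = {1, 2}  B9 = {2, 3}
Tree: B1–B2, B2–B3, B3–B4, B4–B5, B5–B6, B6–B7, B7–B8, B8–B9
Every bag has size at most 2, so the width is 2 − 1 = 1 and tw(G) ≤ 1. Any graph with an edge has treewidth ≥ 1, and G has the edge 4–8. Therefore the treewidth is 1.

1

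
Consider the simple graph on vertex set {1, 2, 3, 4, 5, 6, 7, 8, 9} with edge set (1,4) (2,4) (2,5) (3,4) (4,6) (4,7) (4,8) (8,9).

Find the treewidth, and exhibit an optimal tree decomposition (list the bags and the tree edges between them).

Treewidth 1.
Bags: B1 = {4, 8}  B2 = {2, 4}  B3 = {8, 9}  B4 = {3, 4}  B5 = {4, 7}  B6 = {2, 5}  B7 = {1, 4}  B8 = {4, 6}
Tree: B1–B2, B1–B3, B2–B4, B2–B5, B2–B6, B1–B7, B7–B8

The largest bag has 2 vertices, giving width 1; this decomposition certifies tw(G) ≤ 1. Any graph with an edge has treewidth ≥ 1, and G has the edge 4–8. Hence tw(G) = 1 exactly.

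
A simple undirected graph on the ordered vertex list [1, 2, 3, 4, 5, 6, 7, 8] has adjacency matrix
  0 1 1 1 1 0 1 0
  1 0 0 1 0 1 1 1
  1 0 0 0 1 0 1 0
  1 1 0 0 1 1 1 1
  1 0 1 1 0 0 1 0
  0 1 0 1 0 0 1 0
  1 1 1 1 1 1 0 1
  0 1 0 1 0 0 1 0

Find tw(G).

A width-3 tree decomposition is:
Bags: B1 = {1, 4, 5, 7}  B2 = {1, 2, 4, 7}  B3 = {1, 3, 5, 7}  B4 = {2, 4, 6, 7}  B5 = {2, 4, 7, 8}
Tree: B1–B2, B1–B3, B2–B4, B2–B5
Each bag holds 4 vertices, so the decomposition has width 3, which upper-bounds the treewidth. For the lower bound, the 4 vertices {1, 3, 5, 7} are pairwise adjacent, and any tree decomposition puts a clique entirely inside one bag — forcing width ≥ 3. The upper and lower bounds meet at 3, so that is the treewidth.

3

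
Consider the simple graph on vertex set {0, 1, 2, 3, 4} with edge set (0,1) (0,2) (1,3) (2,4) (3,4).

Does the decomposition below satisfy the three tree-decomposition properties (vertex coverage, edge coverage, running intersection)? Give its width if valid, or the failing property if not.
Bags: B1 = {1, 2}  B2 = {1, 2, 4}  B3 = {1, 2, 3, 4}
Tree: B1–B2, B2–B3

No — vertex 0 appears in no bag.

A tree decomposition must satisfy three properties: every vertex lies in some bag; for every edge, both endpoints lie together in some bag; and for every vertex, the bags containing it form a connected subtree. Here vertex 0 appears in no bag, so the decomposition is invalid.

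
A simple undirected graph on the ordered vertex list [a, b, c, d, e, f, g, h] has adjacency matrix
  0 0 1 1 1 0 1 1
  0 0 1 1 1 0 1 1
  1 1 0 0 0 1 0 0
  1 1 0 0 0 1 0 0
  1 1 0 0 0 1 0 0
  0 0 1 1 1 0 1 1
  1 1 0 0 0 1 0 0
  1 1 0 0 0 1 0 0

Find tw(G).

A width-3 tree decomposition is:
Bags: B1 = {a, b, d, f}  B2 = {a, b, f, h}  B3 = {a, b, f, g}  B4 = {a, b, c, f}  B5 = {a, b, e, f}
Tree: B1–B2, B2–B3, B3–B4, B4–B5
Each bag holds 4 vertices, so the decomposition has width 3, which upper-bounds the treewidth. For the lower bound: the 4 vertex sets {a,d}, {b,h}, {f}, {g} are disjoint, each induces a connected subgraph, and every pair is joined by at least one edge of G. Contracting each set to a single vertex therefore yields K_{4} as a minor, and since treewidth is minor-monotone, tw(G) ≥ tw(K_{4}) = 3. Combining the bounds, tw(G) = 3.

3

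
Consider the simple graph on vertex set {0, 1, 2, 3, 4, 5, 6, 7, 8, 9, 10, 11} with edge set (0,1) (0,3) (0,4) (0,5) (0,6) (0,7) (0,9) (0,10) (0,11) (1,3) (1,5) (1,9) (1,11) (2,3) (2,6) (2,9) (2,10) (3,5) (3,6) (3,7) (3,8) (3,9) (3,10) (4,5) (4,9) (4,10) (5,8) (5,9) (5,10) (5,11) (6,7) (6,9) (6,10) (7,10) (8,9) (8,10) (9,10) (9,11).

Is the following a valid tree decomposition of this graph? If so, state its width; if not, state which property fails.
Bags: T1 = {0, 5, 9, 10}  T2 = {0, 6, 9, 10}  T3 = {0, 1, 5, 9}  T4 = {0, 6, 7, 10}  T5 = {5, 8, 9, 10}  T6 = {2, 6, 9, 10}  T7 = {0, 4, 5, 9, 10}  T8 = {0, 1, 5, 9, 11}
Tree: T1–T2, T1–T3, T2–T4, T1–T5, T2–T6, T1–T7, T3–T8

No — vertex 3 appears in no bag.

A tree decomposition must satisfy three properties: every vertex lies in some bag; for every edge, both endpoints lie together in some bag; and for every vertex, the bags containing it form a connected subtree. Here vertex 3 appears in no bag, so the decomposition is invalid.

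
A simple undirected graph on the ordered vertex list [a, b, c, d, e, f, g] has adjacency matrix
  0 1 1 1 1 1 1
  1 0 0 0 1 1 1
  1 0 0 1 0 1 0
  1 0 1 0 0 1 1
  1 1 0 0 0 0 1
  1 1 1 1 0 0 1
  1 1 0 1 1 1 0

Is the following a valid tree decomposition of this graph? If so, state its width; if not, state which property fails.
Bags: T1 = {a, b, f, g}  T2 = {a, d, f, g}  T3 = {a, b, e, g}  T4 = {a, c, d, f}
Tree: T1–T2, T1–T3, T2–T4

Yes; width 3.

Every vertex of G appears in some bag (union = {a, b, c, d, e, f, g}); every edge is covered by a bag; and for each vertex v the set of bags containing v is connected in the bag tree. The decomposition is therefore valid. The largest bag has 4 vertices, so the width is 3.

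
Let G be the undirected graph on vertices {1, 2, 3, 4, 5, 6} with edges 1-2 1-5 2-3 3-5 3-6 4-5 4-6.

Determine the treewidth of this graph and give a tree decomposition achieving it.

Treewidth 2.
One optimal decomposition is:
Bags: B1 = {4, 5, 6}  B2 = {3, 5, 6}  B3 = {1, 3, 5}  B4 = {1, 2, 3}
Tree: B1–B2, B2–B3, B3–B4

The largest bag has 3 vertices, giving width 2; this decomposition certifies tw(G) ≤ 2. Since 4–6–3–5–4 is a cycle in G, G is not acyclic. Forests are exactly the graphs of treewidth ≤ 1, so tw(G) ≥ 2. Hence tw(G) = 2 exactly.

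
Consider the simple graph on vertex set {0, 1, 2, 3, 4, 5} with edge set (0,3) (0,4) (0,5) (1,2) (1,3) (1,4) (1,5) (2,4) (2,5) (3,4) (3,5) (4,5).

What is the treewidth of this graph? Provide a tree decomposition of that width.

Each bag holds 4 vertices, so the decomposition has width 3, which upper-bounds the treewidth. On the other hand G contains the 4-clique {0, 3, 4, 5}. A clique must lie in a single bag of any decomposition, so no decomposition can have width below 3. Hence tw(G) = 3 exactly.

Treewidth 3.
Bags: B1 = {1, 2, 4, 5}  B2 = {1, 3, 4, 5}  B3 = {0, 3, 4, 5}
Tree: B1–B2, B2–B3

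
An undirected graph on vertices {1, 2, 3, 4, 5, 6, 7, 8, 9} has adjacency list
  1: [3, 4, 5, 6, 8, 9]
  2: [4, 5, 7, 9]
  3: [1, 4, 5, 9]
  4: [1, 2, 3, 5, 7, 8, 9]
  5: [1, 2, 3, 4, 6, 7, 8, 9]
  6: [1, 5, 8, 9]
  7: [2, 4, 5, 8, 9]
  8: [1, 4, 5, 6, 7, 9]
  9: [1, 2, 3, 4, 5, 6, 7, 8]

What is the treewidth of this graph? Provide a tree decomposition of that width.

Each bag holds 5 vertices, so the decomposition has width 4, which upper-bounds the treewidth. Conversely, {1, 4, 5, 8, 9} is a clique of size 5, and the vertices of any clique must share a bag in every tree decomposition; so some bag has ≥ 5 vertices and tw(G) ≥ 4. Therefore the treewidth is 4.

Treewidth 4.
One optimal decomposition is:
Bags: B1 = {1, 4, 5, 8, 9}  B2 = {4, 5, 7, 8, 9}  B3 = {1, 5, 6, 8, 9}  B4 = {2, 4, 5, 7, 9}  B5 = {1, 3, 4, 5, 9}
Tree: B1–B2, B1–B3, B2–B4, B1–B5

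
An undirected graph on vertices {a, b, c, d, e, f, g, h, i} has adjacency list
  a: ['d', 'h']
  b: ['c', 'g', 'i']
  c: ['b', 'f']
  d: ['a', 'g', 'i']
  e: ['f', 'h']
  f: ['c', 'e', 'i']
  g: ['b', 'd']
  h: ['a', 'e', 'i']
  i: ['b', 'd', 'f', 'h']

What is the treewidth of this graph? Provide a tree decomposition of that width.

The largest bag has 4 vertices, giving width 3; this decomposition certifies tw(G) ≤ 3. For the lower bound: the 4 vertex sets {a,e,h}, {d}, {i}, {b,c,f,g} are disjoint, each induces a connected subgraph, and every pair is joined by at least one edge of G. Contracting each set to a single vertex therefore yields K_{4} as a minor, and since treewidth is minor-monotone, tw(G) ≥ tw(K_{4}) = 3. Hence tw(G) = 3 exactly.

Treewidth 3.
Bags: B1 = {a, d, e, h}  B2 = {d, e, h, i}  B3 = {d, e, f, i}  B4 = {d, f, g, i}  B5 = {b, f, g, i}  B6 = {b, c, f, g}
Tree: B1–B2, B2–B3, B3–B4, B4–B5, B5–B6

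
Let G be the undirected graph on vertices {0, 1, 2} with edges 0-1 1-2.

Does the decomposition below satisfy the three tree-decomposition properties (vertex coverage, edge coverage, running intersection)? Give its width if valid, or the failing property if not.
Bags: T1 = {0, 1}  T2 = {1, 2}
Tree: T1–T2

Yes; width 1.

Vertex coverage: the bags together contain {0, 1, 2}, the full vertex set. Edge coverage: each edge of G has both endpoints in at least one bag. Running intersection: for every vertex, the bags containing it form a connected subtree. All three properties hold, so this is a valid tree decomposition of width max|bag| − 1 = 1, and hence tw(G) ≤ 1.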